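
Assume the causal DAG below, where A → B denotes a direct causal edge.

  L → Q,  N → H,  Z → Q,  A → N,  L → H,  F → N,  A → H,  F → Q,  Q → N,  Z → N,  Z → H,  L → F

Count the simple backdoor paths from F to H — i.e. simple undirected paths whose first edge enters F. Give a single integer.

A backdoor path from F to H is any simple undirected path whose first edge points into F (i.e. leaves F via a parent).
Parents of F: {L}.
Enumerating:
  P1: F <- L -> Q <- Z -> N <- A -> H
  P2: F <- L -> Q <- Z -> N -> H
  P3: F <- L -> Q <- Z -> H
  P4: F <- L -> Q -> N <- Z -> H
  P5: F <- L -> Q -> N <- A -> H
  P6: F <- L -> Q -> N -> H
  P7: F <- L -> H
That exhausts the simple backdoor paths. Count: 7.

7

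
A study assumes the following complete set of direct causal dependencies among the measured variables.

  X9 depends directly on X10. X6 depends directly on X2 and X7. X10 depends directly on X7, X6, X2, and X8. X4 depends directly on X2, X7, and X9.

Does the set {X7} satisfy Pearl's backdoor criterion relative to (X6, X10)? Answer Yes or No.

Backdoor paths from X6 to X10 (paths whose first edge points into X6):
  P1: X6 <- X2 -> X10
  P2: X6 <- X2 -> X4 <- X7 -> X10
  P3: X6 <- X2 -> X4 <- X9 <- X10
  P4: X6 <- X7 -> X10
  P5: X6 <- X7 -> X4 <- X2 -> X10
  P6: X6 <- X7 -> X4 <- X9 <- X10
Condition 1 (no descendant of X6 in the set): holds — descendants of X6 are {X10, X4, X9}; none are in {X7}.
Condition 2 (every backdoor path blocked by {X7}):
  P1: open — no interior node is in the conditioning set.
  P2: blocked at collider X4 (neither it nor any descendant is in the conditioning set).
  P3: blocked at collider X4 (neither it nor any descendant is in the conditioning set).
  P4: blocked at fork node X7 ∈ conditioning set.
  P5: blocked at fork node X7 ∈ conditioning set.
  P6: blocked at fork node X7 ∈ conditioning set.
{X7} does not satisfy the backdoor criterion.

No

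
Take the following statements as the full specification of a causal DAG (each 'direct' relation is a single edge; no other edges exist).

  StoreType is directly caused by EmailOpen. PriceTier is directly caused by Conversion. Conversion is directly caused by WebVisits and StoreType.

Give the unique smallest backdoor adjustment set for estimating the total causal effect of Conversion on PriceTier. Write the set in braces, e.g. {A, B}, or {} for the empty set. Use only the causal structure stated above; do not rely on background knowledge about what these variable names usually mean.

{}

Variables eligible for adjustment (non-descendants of Conversion, excluding Conversion and PriceTier): {EmailOpen, StoreType, WebVisits}.
Backdoor paths from Conversion to PriceTier:
  (none)
With no backdoor paths the empty set already satisfies the criterion, and it is trivially minimal.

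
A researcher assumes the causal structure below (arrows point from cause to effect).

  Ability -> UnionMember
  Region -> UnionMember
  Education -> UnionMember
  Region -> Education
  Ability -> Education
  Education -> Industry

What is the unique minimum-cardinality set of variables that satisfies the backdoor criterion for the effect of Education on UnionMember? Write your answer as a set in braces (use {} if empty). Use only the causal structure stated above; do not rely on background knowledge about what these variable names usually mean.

Variables eligible for adjustment (non-descendants of Education, excluding Education and UnionMember): {Ability, Region}.
Backdoor paths from Education to UnionMember:
  P1: Education <- Region -> UnionMember
  P2: Education <- Ability -> UnionMember
The empty set is not sufficient: P1 (Education <- Region -> UnionMember) has no collider blocking it and no conditioned non-collider, so it is open.
Try {Ability, Region}:
  P1: blocked at fork node Region ∈ conditioning set.
  P2: blocked at fork node Ability ∈ conditioning set.
{Ability, Region} contains no descendant of Education and blocks every backdoor path.
Every element of {Ability, Region} is needed (dropping Ability leaves P2 open; dropping Region leaves P1 open), so no proper subset is valid.
Among all size-2 subsets of the eligible variables, only {Ability, Region} blocks every backdoor path, so it is the unique smallest valid adjustment set.

{Ability, Region}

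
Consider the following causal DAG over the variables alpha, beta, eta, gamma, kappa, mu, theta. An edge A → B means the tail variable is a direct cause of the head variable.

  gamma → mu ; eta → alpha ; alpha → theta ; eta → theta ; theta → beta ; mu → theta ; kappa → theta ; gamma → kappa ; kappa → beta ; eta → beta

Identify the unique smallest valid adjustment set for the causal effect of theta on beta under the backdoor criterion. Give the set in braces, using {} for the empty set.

{eta, kappa}

Variables eligible for adjustment (non-descendants of theta, excluding theta and beta): {alpha, eta, gamma, kappa, mu}.
Backdoor paths from theta to beta:
  P1: theta <- eta -> beta
  P2: theta <- mu <- gamma -> kappa -> beta
  P3: theta <- kappa -> beta
  P4: theta <- alpha <- eta -> beta
The empty set is not sufficient: P1 (theta <- eta -> beta) has no collider blocking it and no conditioned non-collider, so it is open.
Try {eta, kappa}:
  P1: blocked at fork node eta ∈ conditioning set.
  P2: blocked at chain node kappa ∈ conditioning set.
  P3: blocked at fork node kappa ∈ conditioning set.
  P4: blocked at fork node eta ∈ conditioning set.
{eta, kappa} contains no descendant of theta and blocks every backdoor path.
Every element of {eta, kappa} is needed (dropping eta leaves P1 open; dropping kappa leaves P2 open), so no proper subset is valid.
Among all size-2 subsets of the eligible variables, only {eta, kappa} blocks every backdoor path, so it is the unique smallest valid adjustment set.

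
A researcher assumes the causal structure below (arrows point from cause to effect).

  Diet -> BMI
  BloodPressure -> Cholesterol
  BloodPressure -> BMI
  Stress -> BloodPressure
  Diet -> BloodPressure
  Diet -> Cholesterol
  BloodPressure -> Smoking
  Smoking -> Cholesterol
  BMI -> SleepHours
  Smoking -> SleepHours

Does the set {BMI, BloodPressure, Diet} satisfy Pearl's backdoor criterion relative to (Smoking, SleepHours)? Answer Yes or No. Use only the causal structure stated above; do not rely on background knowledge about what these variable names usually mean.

Backdoor paths from Smoking to SleepHours (paths whose first edge points into Smoking):
  P1: Smoking <- BloodPressure <- Diet -> BMI -> SleepHours
  P2: Smoking <- BloodPressure -> BMI -> SleepHours
  P3: Smoking <- BloodPressure -> Cholesterol <- Diet -> BMI -> SleepHours
Condition 1 (no descendant of Smoking in the set): holds — descendants of Smoking are {Cholesterol, SleepHours}; none are in {BMI, BloodPressure, Diet}.
Condition 2 (every backdoor path blocked by {BMI, BloodPressure, Diet}):
  P1: blocked at chain node BloodPressure ∈ conditioning set.
  P2: blocked at fork node BloodPressure ∈ conditioning set.
  P3: blocked at fork node BloodPressure ∈ conditioning set.
{BMI, BloodPressure, Diet} satisfies the backdoor criterion.

Yes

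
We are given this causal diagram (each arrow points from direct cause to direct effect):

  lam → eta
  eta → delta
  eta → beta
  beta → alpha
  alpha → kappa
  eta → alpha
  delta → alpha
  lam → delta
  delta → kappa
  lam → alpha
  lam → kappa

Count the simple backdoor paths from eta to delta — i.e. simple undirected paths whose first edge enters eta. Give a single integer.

5

A backdoor path from eta to delta is any simple undirected path whose first edge points into eta (i.e. leaves eta via a parent).
Parents of eta: {lam}.
Enumerating:
  P1: eta <- lam -> delta
  P2: eta <- lam -> alpha <- delta
  P3: eta <- lam -> alpha -> kappa <- delta
  P4: eta <- lam -> kappa <- delta
  P5: eta <- lam -> kappa <- alpha <- delta
That exhausts the simple backdoor paths. Count: 5.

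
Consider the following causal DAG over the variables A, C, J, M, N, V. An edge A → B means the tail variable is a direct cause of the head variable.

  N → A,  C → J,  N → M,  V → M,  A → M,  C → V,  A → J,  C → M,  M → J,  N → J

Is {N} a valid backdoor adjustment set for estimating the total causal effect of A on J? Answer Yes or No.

Backdoor paths from A to J (paths whose first edge points into A):
  P1: A <- N -> M <- C -> J
  P2: A <- N -> M <- V <- C -> J
  P3: A <- N -> M -> J
  P4: A <- N -> J
Condition 1 (no descendant of A in the set): holds — descendants of A are {J, M}; none are in {N}.
Condition 2 (every backdoor path blocked by {N}):
  P1: blocked at fork node N ∈ conditioning set.
  P2: blocked at fork node N ∈ conditioning set.
  P3: blocked at fork node N ∈ conditioning set.
  P4: blocked at fork node N ∈ conditioning set.
{N} satisfies the backdoor criterion.

Yes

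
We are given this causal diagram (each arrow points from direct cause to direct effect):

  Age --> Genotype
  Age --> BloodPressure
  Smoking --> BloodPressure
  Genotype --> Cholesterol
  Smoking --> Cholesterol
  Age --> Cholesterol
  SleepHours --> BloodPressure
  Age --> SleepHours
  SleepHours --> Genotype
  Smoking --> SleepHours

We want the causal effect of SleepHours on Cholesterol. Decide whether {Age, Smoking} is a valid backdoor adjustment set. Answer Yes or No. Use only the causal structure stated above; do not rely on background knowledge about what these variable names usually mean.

Yes

Backdoor paths from SleepHours to Cholesterol (paths whose first edge points into SleepHours):
  P1: SleepHours <- Smoking -> Cholesterol
  P2: SleepHours <- Smoking -> BloodPressure <- Age -> Genotype -> Cholesterol
  P3: SleepHours <- Smoking -> BloodPressure <- Age -> Cholesterol
  P4: SleepHours <- Age -> Genotype -> Cholesterol
  P5: SleepHours <- Age -> Cholesterol
  P6: SleepHours <- Age -> BloodPressure <- Smoking -> Cholesterol
Condition 1 (no descendant of SleepHours in the set): holds — descendants of SleepHours are {BloodPressure, Cholesterol, Genotype}; none are in {Age, Smoking}.
Condition 2 (every backdoor path blocked by {Age, Smoking}):
  P1: blocked at fork node Smoking ∈ conditioning set.
  P2: blocked at fork node Smoking ∈ conditioning set.
  P3: blocked at fork node Smoking ∈ conditioning set.
  P4: blocked at fork node Age ∈ conditioning set.
  P5: blocked at fork node Age ∈ conditioning set.
  P6: blocked at fork node Age ∈ conditioning set.
{Age, Smoking} satisfies the backdoor criterion.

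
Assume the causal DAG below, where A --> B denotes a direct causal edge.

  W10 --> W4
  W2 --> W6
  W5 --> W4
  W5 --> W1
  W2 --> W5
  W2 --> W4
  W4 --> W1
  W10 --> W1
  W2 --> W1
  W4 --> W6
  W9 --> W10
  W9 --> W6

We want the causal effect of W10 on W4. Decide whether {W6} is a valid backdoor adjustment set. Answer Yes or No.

Backdoor paths from W10 to W4 (paths whose first edge points into W10):
  P1: W10 <- W9 -> W6 <- W2 -> W5 -> W4
  P2: W10 <- W9 -> W6 <- W2 -> W5 -> W1 <- W4
  P3: W10 <- W9 -> W6 <- W2 -> W4
  P4: W10 <- W9 -> W6 <- W2 -> W1 <- W5 -> W4
  P5: W10 <- W9 -> W6 <- W2 -> W1 <- W4
  P6: W10 <- W9 -> W6 <- W4
Condition 1 (no descendant of W10 in the set): FAILS — W6 is a descendant of W10.
Condition 2 (every backdoor path blocked by {W6}):
  P1: open — collider(s) W6 are conditioned on (or have a conditioned descendant) and no non-collider on the path is in the set.
  P2: blocked at collider W1 (neither it nor any descendant is in the conditioning set).
  P3: open — collider(s) W6 are conditioned on (or have a conditioned descendant) and no non-collider on the path is in the set.
  P4: blocked at collider W1 (neither it nor any descendant is in the conditioning set).
  P5: blocked at collider W1 (neither it nor any descendant is in the conditioning set).
  P6: open — collider(s) W6 are conditioned on (or have a conditioned descendant) and no non-collider on the path is in the set.
{W6} does not satisfy the backdoor criterion.

No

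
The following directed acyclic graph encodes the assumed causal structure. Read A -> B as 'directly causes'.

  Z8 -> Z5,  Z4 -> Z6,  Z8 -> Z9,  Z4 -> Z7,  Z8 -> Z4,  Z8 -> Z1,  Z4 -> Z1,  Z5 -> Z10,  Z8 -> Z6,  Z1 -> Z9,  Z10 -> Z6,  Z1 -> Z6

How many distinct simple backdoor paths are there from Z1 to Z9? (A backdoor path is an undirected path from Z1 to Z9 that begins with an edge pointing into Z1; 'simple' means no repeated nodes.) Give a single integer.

4

A backdoor path from Z1 to Z9 is any simple undirected path whose first edge points into Z1 (i.e. leaves Z1 via a parent).
Parents of Z1: {Z4, Z8}.
Enumerating:
  P1: Z1 <- Z8 -> Z9
  P2: Z1 <- Z4 <- Z8 -> Z9
  P3: Z1 <- Z4 -> Z6 <- Z8 -> Z9
  P4: Z1 <- Z4 -> Z6 <- Z10 <- Z5 <- Z8 -> Z9
That exhausts the simple backdoor paths. Count: 4.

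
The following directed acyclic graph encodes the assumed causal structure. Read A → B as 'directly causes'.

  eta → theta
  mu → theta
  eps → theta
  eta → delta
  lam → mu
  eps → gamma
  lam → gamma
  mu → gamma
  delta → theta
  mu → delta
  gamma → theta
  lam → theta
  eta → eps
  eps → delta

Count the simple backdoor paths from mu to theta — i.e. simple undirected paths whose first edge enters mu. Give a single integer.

A backdoor path from mu to theta is any simple undirected path whose first edge points into mu (i.e. leaves mu via a parent).
Parents of mu: {lam}.
Enumerating:
  P1: mu <- lam -> gamma <- eps <- eta -> delta -> theta
  P2: mu <- lam -> gamma <- eps <- eta -> theta
  P3: mu <- lam -> gamma <- eps -> delta <- eta -> theta
  P4: mu <- lam -> gamma <- eps -> delta -> theta
  P5: mu <- lam -> gamma <- eps -> theta
  P6: mu <- lam -> gamma -> theta
  P7: mu <- lam -> theta
That exhausts the simple backdoor paths. Count: 7.

7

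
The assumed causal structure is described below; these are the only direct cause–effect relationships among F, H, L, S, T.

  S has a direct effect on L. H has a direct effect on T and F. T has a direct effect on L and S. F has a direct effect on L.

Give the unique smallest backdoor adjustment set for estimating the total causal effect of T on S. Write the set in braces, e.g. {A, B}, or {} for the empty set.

Variables eligible for adjustment (non-descendants of T, excluding T and S): {F, H}.
Backdoor paths from T to S:
  P1: T <- H -> F -> L <- S
Each backdoor path contains an unconditioned collider, so every path is already blocked with the empty conditioning set:
  P1: blocked at collider L (neither it nor any descendant is in the conditioning set).
The empty set is therefore the unique smallest valid set.

{}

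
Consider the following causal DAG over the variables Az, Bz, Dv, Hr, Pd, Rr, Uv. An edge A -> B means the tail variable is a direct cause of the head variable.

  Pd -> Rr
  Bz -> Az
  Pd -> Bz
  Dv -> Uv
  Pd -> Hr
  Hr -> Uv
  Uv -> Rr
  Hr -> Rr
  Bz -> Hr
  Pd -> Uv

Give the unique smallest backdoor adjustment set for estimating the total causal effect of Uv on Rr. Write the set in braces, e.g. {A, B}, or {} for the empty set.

Variables eligible for adjustment (non-descendants of Uv, excluding Uv and Rr): {Az, Bz, Dv, Hr, Pd}.
Backdoor paths from Uv to Rr:
  P1: Uv <- Pd -> Bz -> Hr -> Rr
  P2: Uv <- Pd -> Hr -> Rr
  P3: Uv <- Pd -> Rr
  P4: Uv <- Hr <- Pd -> Rr
  P5: Uv <- Hr <- Bz <- Pd -> Rr
  P6: Uv <- Hr -> Rr
The empty set is not sufficient: P1 (Uv <- Pd -> Bz -> Hr -> Rr) has no collider blocking it and no conditioned non-collider, so it is open.
Try {Hr, Pd}:
  P1: blocked at fork node Pd ∈ conditioning set.
  P2: blocked at fork node Pd ∈ conditioning set.
  P3: blocked at fork node Pd ∈ conditioning set.
  P4: blocked at chain node Hr ∈ conditioning set.
  P5: blocked at chain node Hr ∈ conditioning set.
  P6: blocked at fork node Hr ∈ conditioning set.
{Hr, Pd} contains no descendant of Uv and blocks every backdoor path.
Every element of {Hr, Pd} is needed (dropping Hr leaves P6 open; dropping Pd leaves P3 open), so no proper subset is valid.
Among all size-2 subsets of the eligible variables, only {Hr, Pd} blocks every backdoor path, so it is the unique smallest valid adjustment set.

{Hr, Pd}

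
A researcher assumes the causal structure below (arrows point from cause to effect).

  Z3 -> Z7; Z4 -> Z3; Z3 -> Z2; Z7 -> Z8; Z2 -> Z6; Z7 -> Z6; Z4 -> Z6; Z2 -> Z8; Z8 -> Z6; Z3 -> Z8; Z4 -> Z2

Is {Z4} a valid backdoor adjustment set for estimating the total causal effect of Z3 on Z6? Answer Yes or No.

Backdoor paths from Z3 to Z6 (paths whose first edge points into Z3):
  P1: Z3 <- Z4 -> Z2 -> Z8 <- Z7 -> Z6
  P2: Z3 <- Z4 -> Z2 -> Z8 -> Z6
  P3: Z3 <- Z4 -> Z2 -> Z6
  P4: Z3 <- Z4 -> Z6
Condition 1 (no descendant of Z3 in the set): holds — descendants of Z3 are {Z2, Z6, Z7, Z8}; none are in {Z4}.
Condition 2 (every backdoor path blocked by {Z4}):
  P1: blocked at fork node Z4 ∈ conditioning set.
  P2: blocked at fork node Z4 ∈ conditioning set.
  P3: blocked at fork node Z4 ∈ conditioning set.
  P4: blocked at fork node Z4 ∈ conditioning set.
{Z4} satisfies the backdoor criterion.

Yes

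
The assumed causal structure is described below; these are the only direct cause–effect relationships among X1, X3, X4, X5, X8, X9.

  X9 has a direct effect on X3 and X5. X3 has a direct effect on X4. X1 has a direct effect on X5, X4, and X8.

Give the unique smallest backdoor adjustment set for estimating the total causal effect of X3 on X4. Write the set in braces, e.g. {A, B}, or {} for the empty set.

{}

Variables eligible for adjustment (non-descendants of X3, excluding X3 and X4): {X1, X5, X8, X9}.
Backdoor paths from X3 to X4:
  P1: X3 <- X9 -> X5 <- X1 -> X4
Each backdoor path contains an unconditioned collider, so every path is already blocked with the empty conditioning set:
  P1: blocked at collider X5 (neither it nor any descendant is in the conditioning set).
The empty set is therefore the unique smallest valid set.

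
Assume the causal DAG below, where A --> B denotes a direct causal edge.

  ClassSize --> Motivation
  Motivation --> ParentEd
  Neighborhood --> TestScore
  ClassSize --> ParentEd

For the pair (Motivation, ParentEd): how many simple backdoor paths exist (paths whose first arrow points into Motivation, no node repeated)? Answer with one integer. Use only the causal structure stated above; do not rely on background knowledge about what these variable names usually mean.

1

A backdoor path from Motivation to ParentEd is any simple undirected path whose first edge points into Motivation (i.e. leaves Motivation via a parent).
Parents of Motivation: {ClassSize}.
Enumerating:
  P1: Motivation <- ClassSize -> ParentEd
That exhausts the simple backdoor paths. Count: 1.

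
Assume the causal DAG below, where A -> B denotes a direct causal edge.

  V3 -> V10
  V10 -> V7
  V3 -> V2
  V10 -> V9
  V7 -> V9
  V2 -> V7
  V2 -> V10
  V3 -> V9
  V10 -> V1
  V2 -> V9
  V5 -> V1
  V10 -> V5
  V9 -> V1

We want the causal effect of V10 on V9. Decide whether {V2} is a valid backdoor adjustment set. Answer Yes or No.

Backdoor paths from V10 to V9 (paths whose first edge points into V10):
  P1: V10 <- V3 -> V2 -> V7 -> V9
  P2: V10 <- V3 -> V2 -> V9
  P3: V10 <- V3 -> V9
  P4: V10 <- V2 <- V3 -> V9
  P5: V10 <- V2 -> V7 -> V9
  P6: V10 <- V2 -> V9
Condition 1 (no descendant of V10 in the set): holds — descendants of V10 are {V1, V5, V7, V9}; none are in {V2}.
Condition 2 (every backdoor path blocked by {V2}):
  P1: blocked at chain node V2 ∈ conditioning set.
  P2: blocked at chain node V2 ∈ conditioning set.
  P3: open — no interior node is in the conditioning set.
  P4: blocked at chain node V2 ∈ conditioning set.
  P5: blocked at fork node V2 ∈ conditioning set.
  P6: blocked at fork node V2 ∈ conditioning set.
{V2} does not satisfy the backdoor criterion.

No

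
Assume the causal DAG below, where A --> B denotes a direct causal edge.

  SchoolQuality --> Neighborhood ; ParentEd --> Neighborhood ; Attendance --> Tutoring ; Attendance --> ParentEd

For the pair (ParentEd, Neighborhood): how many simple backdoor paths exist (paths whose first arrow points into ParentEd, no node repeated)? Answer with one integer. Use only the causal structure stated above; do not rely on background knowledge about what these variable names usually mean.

0

A backdoor path from ParentEd to Neighborhood is any simple undirected path whose first edge points into ParentEd (i.e. leaves ParentEd via a parent).
Parents of ParentEd: {Attendance}.
No simple path from any parent of ParentEd reaches Neighborhood without revisiting ParentEd, so there are no backdoor paths.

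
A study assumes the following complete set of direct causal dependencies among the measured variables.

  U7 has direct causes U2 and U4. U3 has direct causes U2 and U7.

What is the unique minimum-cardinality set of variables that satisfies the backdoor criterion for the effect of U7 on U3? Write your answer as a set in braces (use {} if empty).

{U2}

Variables eligible for adjustment (non-descendants of U7, excluding U7 and U3): {U2, U4}.
Backdoor paths from U7 to U3:
  P1: U7 <- U2 -> U3
The empty set is not sufficient: P1 (U7 <- U2 -> U3) has no collider blocking it and no conditioned non-collider, so it is open.
Try {U2}:
  P1: blocked at fork node U2 ∈ conditioning set.
{U2} contains no descendant of U7 and blocks every backdoor path.
No other singleton works — e.g. {U4} leaves P1 open — so {U2} is the unique smallest valid adjustment set.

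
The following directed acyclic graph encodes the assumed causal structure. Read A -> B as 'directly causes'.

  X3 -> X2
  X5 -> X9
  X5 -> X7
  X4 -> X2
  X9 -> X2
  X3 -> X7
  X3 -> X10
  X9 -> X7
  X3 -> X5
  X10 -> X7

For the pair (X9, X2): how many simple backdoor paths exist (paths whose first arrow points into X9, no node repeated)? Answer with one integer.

A backdoor path from X9 to X2 is any simple undirected path whose first edge points into X9 (i.e. leaves X9 via a parent).
Parents of X9: {X5}.
Enumerating:
  P1: X9 <- X5 <- X3 -> X2
  P2: X9 <- X5 -> X7 <- X3 -> X2
  P3: X9 <- X5 -> X7 <- X10 <- X3 -> X2
That exhausts the simple backdoor paths. Count: 3.

3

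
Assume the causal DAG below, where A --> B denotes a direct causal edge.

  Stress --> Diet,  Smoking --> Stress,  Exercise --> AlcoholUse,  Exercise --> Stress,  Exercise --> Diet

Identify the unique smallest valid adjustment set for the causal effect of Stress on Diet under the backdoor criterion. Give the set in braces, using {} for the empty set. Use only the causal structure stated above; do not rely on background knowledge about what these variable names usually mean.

Variables eligible for adjustment (non-descendants of Stress, excluding Stress and Diet): {AlcoholUse, Exercise, Smoking}.
Backdoor paths from Stress to Diet:
  P1: Stress <- Exercise -> Diet
The empty set is not sufficient: P1 (Stress <- Exercise -> Diet) has no collider blocking it and no conditioned non-collider, so it is open.
Try {Exercise}:
  P1: blocked at fork node Exercise ∈ conditioning set.
{Exercise} contains no descendant of Stress and blocks every backdoor path.
No other singleton works — e.g. {Smoking} leaves P1 open — so {Exercise} is the unique smallest valid adjustment set.

{Exercise}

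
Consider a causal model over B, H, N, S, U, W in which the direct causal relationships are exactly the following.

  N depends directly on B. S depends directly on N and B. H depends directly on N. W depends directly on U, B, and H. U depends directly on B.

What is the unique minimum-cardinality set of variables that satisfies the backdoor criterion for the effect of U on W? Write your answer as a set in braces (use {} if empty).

Variables eligible for adjustment (non-descendants of U, excluding U and W): {B, H, N, S}.
Backdoor paths from U to W:
  P1: U <- B -> N -> H -> W
  P2: U <- B -> S <- N -> H -> W
  P3: U <- B -> W
The empty set is not sufficient: P1 (U <- B -> N -> H -> W) has no collider blocking it and no conditioned non-collider, so it is open.
Try {B}:
  P1: blocked at fork node B ∈ conditioning set.
  P2: blocked at fork node B ∈ conditioning set.
  P3: blocked at fork node B ∈ conditioning set.
{B} contains no descendant of U and blocks every backdoor path.
No other singleton works — e.g. {N} leaves P3 open — so {B} is the unique smallest valid adjustment set.

{B}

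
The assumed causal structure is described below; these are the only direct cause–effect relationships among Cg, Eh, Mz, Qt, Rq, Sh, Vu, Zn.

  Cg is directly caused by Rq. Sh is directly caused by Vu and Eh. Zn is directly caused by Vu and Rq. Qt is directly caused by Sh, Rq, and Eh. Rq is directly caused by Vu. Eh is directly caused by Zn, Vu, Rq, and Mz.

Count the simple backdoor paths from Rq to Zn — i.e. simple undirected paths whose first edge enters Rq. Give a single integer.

A backdoor path from Rq to Zn is any simple undirected path whose first edge points into Rq (i.e. leaves Rq via a parent).
Parents of Rq: {Vu}.
Enumerating:
  P1: Rq <- Vu -> Zn
  P2: Rq <- Vu -> Eh <- Zn
  P3: Rq <- Vu -> Sh <- Eh <- Zn
  P4: Rq <- Vu -> Sh -> Qt <- Eh <- Zn
That exhausts the simple backdoor paths. Count: 4.

4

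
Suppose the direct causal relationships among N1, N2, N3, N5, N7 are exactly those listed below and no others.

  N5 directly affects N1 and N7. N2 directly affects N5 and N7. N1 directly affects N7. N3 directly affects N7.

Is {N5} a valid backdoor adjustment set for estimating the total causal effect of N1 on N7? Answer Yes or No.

Backdoor paths from N1 to N7 (paths whose first edge points into N1):
  P1: N1 <- N5 <- N2 -> N7
  P2: N1 <- N5 -> N7
Condition 1 (no descendant of N1 in the set): holds — descendants of N1 are {N7}; none are in {N5}.
Condition 2 (every backdoor path blocked by {N5}):
  P1: blocked at chain node N5 ∈ conditioning set.
  P2: blocked at fork node N5 ∈ conditioning set.
{N5} satisfies the backdoor criterion.

Yes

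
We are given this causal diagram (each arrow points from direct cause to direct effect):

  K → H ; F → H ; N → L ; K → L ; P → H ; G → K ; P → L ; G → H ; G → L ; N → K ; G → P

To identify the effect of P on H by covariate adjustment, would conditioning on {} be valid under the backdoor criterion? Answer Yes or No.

No

Backdoor paths from P to H (paths whose first edge points into P):
  P1: P <- G -> K -> H
  P2: P <- G -> H
  P3: P <- G -> L <- N -> K -> H
  P4: P <- G -> L <- K -> H
Condition 1 (no descendant of P in the set): holds — descendants of P are {H, L}; none are in {}.
Condition 2 (every backdoor path blocked by {}):
  P1: open — no interior node is in the conditioning set.
  P2: open — no interior node is in the conditioning set.
  P3: blocked at collider L (neither it nor any descendant is in the conditioning set).
  P4: blocked at collider L (neither it nor any descendant is in the conditioning set).
{} does not satisfy the backdoor criterion.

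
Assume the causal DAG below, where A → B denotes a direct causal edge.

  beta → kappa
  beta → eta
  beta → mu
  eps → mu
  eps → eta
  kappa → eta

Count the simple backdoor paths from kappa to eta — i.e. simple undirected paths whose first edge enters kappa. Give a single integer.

2

A backdoor path from kappa to eta is any simple undirected path whose first edge points into kappa (i.e. leaves kappa via a parent).
Parents of kappa: {beta}.
Enumerating:
  P1: kappa <- beta -> mu <- eps -> eta
  P2: kappa <- beta -> eta
That exhausts the simple backdoor paths. Count: 2.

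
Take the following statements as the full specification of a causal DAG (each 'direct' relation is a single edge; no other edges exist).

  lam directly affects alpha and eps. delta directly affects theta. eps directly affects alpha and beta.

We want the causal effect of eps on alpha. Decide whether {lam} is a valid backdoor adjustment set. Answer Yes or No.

Backdoor paths from eps to alpha (paths whose first edge points into eps):
  P1: eps <- lam -> alpha
Condition 1 (no descendant of eps in the set): holds — descendants of eps are {alpha, beta}; none are in {lam}.
Condition 2 (every backdoor path blocked by {lam}):
  P1: blocked at fork node lam ∈ conditioning set.
{lam} satisfies the backdoor criterion.

Yes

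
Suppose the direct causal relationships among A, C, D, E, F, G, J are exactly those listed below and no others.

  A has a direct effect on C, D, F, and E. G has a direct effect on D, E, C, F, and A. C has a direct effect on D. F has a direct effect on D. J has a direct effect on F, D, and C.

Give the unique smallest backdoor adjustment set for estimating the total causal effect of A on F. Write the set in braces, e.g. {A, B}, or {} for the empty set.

{G}

Variables eligible for adjustment (non-descendants of A, excluding A and F): {G, J}.
Backdoor paths from A to F:
  P1: A <- G -> C <- J -> F
  P2: A <- G -> C <- J -> D <- F
  P3: A <- G -> C -> D <- J -> F
  P4: A <- G -> C -> D <- F
  P5: A <- G -> F
  P6: A <- G -> D <- J -> F
  P7: A <- G -> D <- C <- J -> F
  P8: A <- G -> D <- F
The empty set is not sufficient: P5 (A <- G -> F) has no collider blocking it and no conditioned non-collider, so it is open.
Try {G}:
  P1: blocked at fork node G ∈ conditioning set.
  P2: blocked at fork node G ∈ conditioning set.
  P3: blocked at fork node G ∈ conditioning set.
  P4: blocked at fork node G ∈ conditioning set.
  P5: blocked at fork node G ∈ conditioning set.
  P6: blocked at fork node G ∈ conditioning set.
  P7: blocked at fork node G ∈ conditioning set.
  P8: blocked at fork node G ∈ conditioning set.
{G} contains no descendant of A and blocks every backdoor path.
No other singleton works — e.g. {J} leaves P5 open — so {G} is the unique smallest valid adjustment set.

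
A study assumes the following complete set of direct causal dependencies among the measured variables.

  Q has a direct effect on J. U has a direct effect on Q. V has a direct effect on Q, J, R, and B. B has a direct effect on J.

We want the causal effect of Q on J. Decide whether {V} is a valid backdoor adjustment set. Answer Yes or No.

Backdoor paths from Q to J (paths whose first edge points into Q):
  P1: Q <- V -> B -> J
  P2: Q <- V -> J
Condition 1 (no descendant of Q in the set): holds — descendants of Q are {J}; none are in {V}.
Condition 2 (every backdoor path blocked by {V}):
  P1: blocked at fork node V ∈ conditioning set.
  P2: blocked at fork node V ∈ conditioning set.
{V} satisfies the backdoor criterion.

Yes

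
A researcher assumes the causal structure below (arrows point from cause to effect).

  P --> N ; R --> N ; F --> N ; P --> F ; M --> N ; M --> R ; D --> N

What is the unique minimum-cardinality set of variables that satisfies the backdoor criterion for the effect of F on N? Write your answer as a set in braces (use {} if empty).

{P}

Variables eligible for adjustment (non-descendants of F, excluding F and N): {D, M, P, R}.
Backdoor paths from F to N:
  P1: F <- P -> N
The empty set is not sufficient: P1 (F <- P -> N) has no collider blocking it and no conditioned non-collider, so it is open.
Try {P}:
  P1: blocked at fork node P ∈ conditioning set.
{P} contains no descendant of F and blocks every backdoor path.
No other singleton works — e.g. {M} leaves P1 open — so {P} is the unique smallest valid adjustment set.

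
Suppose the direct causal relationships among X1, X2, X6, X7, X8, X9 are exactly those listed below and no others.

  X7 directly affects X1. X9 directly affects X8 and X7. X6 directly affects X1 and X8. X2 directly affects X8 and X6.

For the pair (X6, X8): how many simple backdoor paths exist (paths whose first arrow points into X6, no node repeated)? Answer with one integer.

1

A backdoor path from X6 to X8 is any simple undirected path whose first edge points into X6 (i.e. leaves X6 via a parent).
Parents of X6: {X2}.
Enumerating:
  P1: X6 <- X2 -> X8
That exhausts the simple backdoor paths. Count: 1.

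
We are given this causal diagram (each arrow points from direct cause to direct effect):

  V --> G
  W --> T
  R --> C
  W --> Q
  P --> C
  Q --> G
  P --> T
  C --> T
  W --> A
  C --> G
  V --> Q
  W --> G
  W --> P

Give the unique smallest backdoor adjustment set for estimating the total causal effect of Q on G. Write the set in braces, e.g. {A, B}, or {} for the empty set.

Variables eligible for adjustment (non-descendants of Q, excluding Q and G): {A, C, P, R, T, V, W}.
Backdoor paths from Q to G:
  P1: Q <- W -> P -> C -> G
  P2: Q <- W -> P -> T <- C -> G
  P3: Q <- W -> G
  P4: Q <- W -> T <- P -> C -> G
  P5: Q <- W -> T <- C -> G
  P6: Q <- V -> G
The empty set is not sufficient: P1 (Q <- W -> P -> C -> G) has no collider blocking it and no conditioned non-collider, so it is open.
Try {V, W}:
  P1: blocked at fork node W ∈ conditioning set.
  P2: blocked at fork node W ∈ conditioning set.
  P3: blocked at fork node W ∈ conditioning set.
  P4: blocked at fork node W ∈ conditioning set.
  P5: blocked at fork node W ∈ conditioning set.
  P6: blocked at fork node V ∈ conditioning set.
{V, W} contains no descendant of Q and blocks every backdoor path.
Every element of {V, W} is needed (dropping V leaves P6 open; dropping W leaves P1 open), so no proper subset is valid.
Among all size-2 subsets of the eligible variables, only {V, W} blocks every backdoor path, so it is the unique smallest valid adjustment set.

{V, W}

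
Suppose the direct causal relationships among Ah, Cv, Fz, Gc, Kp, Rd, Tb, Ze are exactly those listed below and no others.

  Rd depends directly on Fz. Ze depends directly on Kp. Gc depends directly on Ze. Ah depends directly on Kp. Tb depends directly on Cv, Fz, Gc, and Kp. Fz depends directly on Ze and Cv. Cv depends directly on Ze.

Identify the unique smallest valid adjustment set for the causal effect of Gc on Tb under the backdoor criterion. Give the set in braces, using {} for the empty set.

Variables eligible for adjustment (non-descendants of Gc, excluding Gc and Tb): {Ah, Cv, Fz, Kp, Rd, Ze}.
Backdoor paths from Gc to Tb:
  P1: Gc <- Ze <- Kp -> Tb
  P2: Gc <- Ze -> Cv -> Fz -> Tb
  P3: Gc <- Ze -> Cv -> Tb
  P4: Gc <- Ze -> Fz <- Cv -> Tb
  P5: Gc <- Ze -> Fz -> Tb
The empty set is not sufficient: P1 (Gc <- Ze <- Kp -> Tb) has no collider blocking it and no conditioned non-collider, so it is open.
Try {Ze}:
  P1: blocked at chain node Ze ∈ conditioning set.
  P2: blocked at fork node Ze ∈ conditioning set.
  P3: blocked at fork node Ze ∈ conditioning set.
  P4: blocked at fork node Ze ∈ conditioning set.
  P5: blocked at fork node Ze ∈ conditioning set.
{Ze} contains no descendant of Gc and blocks every backdoor path.
No other singleton works — e.g. {Kp} leaves P2 open — so {Ze} is the unique smallest valid adjustment set.

{Ze}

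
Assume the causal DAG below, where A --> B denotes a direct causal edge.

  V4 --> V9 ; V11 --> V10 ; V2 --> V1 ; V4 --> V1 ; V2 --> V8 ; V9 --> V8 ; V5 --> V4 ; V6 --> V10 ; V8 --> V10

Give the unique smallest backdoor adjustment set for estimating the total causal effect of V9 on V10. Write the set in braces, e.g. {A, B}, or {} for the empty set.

Variables eligible for adjustment (non-descendants of V9, excluding V9 and V10): {V1, V11, V2, V4, V5, V6}.
Backdoor paths from V9 to V10:
  P1: V9 <- V4 -> V1 <- V2 -> V8 -> V10
Each backdoor path contains an unconditioned collider, so every path is already blocked with the empty conditioning set:
  P1: blocked at collider V1 (neither it nor any descendant is in the conditioning set).
The empty set is therefore the unique smallest valid set.

{}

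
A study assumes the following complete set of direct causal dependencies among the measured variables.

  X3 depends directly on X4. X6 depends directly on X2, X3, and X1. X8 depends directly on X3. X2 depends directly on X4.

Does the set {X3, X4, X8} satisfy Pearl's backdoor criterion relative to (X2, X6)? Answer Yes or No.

Backdoor paths from X2 to X6 (paths whose first edge points into X2):
  P1: X2 <- X4 -> X3 -> X6
Condition 1 (no descendant of X2 in the set): holds — descendants of X2 are {X6}; none are in {X3, X4, X8}.
Condition 2 (every backdoor path blocked by {X3, X4, X8}):
  P1: blocked at fork node X4 ∈ conditioning set.
{X3, X4, X8} satisfies the backdoor criterion.

Yes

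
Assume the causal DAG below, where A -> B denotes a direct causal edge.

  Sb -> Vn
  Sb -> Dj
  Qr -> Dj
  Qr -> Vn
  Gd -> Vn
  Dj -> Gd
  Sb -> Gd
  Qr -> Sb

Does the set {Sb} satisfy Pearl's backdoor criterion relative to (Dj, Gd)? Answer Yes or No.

Yes

Backdoor paths from Dj to Gd (paths whose first edge points into Dj):
  P1: Dj <- Qr -> Sb -> Gd
  P2: Dj <- Qr -> Sb -> Vn <- Gd
  P3: Dj <- Qr -> Vn <- Sb -> Gd
  P4: Dj <- Qr -> Vn <- Gd
  P5: Dj <- Sb <- Qr -> Vn <- Gd
  P6: Dj <- Sb -> Gd
  P7: Dj <- Sb -> Vn <- Gd
Condition 1 (no descendant of Dj in the set): holds — descendants of Dj are {Gd, Vn}; none are in {Sb}.
Condition 2 (every backdoor path blocked by {Sb}):
  P1: blocked at chain node Sb ∈ conditioning set.
  P2: blocked at chain node Sb ∈ conditioning set.
  P3: blocked at collider Vn (neither it nor any descendant is in the conditioning set).
  P4: blocked at collider Vn (neither it nor any descendant is in the conditioning set).
  P5: blocked at chain node Sb ∈ conditioning set.
  P6: blocked at fork node Sb ∈ conditioning set.
  P7: blocked at fork node Sb ∈ conditioning set.
{Sb} satisfies the backdoor criterion.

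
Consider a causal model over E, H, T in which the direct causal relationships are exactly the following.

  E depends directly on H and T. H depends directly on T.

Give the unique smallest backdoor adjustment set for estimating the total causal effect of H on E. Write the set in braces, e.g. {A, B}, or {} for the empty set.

Variables eligible for adjustment (non-descendants of H, excluding H and E): {T}.
Backdoor paths from H to E:
  P1: H <- T -> E
The empty set is not sufficient: P1 (H <- T -> E) has no collider blocking it and no conditioned non-collider, so it is open.
Try {T}:
  P1: blocked at fork node T ∈ conditioning set.
{T} contains no descendant of H and blocks every backdoor path.
{T} is the unique smallest valid adjustment set.

{T}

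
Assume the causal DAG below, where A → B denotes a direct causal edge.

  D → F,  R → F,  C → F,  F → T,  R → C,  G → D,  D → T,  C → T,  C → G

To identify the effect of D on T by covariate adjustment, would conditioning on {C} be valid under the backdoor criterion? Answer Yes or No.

Yes

Backdoor paths from D to T (paths whose first edge points into D):
  P1: D <- G <- C <- R -> F -> T
  P2: D <- G <- C -> F -> T
  P3: D <- G <- C -> T
Condition 1 (no descendant of D in the set): holds — descendants of D are {F, T}; none are in {C}.
Condition 2 (every backdoor path blocked by {C}):
  P1: blocked at chain node C ∈ conditioning set.
  P2: blocked at fork node C ∈ conditioning set.
  P3: blocked at fork node C ∈ conditioning set.
{C} satisfies the backdoor criterion.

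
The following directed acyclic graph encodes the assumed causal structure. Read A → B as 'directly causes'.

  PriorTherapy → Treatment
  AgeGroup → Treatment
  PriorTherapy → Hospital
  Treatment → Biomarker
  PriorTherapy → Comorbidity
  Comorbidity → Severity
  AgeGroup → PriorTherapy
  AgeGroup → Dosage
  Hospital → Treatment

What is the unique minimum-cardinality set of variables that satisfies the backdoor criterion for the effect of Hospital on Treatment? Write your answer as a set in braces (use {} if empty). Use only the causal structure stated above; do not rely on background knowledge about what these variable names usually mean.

Variables eligible for adjustment (non-descendants of Hospital, excluding Hospital and Treatment): {AgeGroup, Comorbidity, Dosage, PriorTherapy, Severity}.
Backdoor paths from Hospital to Treatment:
  P1: Hospital <- PriorTherapy <- AgeGroup -> Treatment
  P2: Hospital <- PriorTherapy -> Treatment
The empty set is not sufficient: P1 (Hospital <- PriorTherapy <- AgeGroup -> Treatment) has no collider blocking it and no conditioned non-collider, so it is open.
Try {PriorTherapy}:
  P1: blocked at chain node PriorTherapy ∈ conditioning set.
  P2: blocked at fork node PriorTherapy ∈ conditioning set.
{PriorTherapy} contains no descendant of Hospital and blocks every backdoor path.
No other singleton works — e.g. {AgeGroup} leaves P2 open — so {PriorTherapy} is the unique smallest valid adjustment set.

{PriorTherapy}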